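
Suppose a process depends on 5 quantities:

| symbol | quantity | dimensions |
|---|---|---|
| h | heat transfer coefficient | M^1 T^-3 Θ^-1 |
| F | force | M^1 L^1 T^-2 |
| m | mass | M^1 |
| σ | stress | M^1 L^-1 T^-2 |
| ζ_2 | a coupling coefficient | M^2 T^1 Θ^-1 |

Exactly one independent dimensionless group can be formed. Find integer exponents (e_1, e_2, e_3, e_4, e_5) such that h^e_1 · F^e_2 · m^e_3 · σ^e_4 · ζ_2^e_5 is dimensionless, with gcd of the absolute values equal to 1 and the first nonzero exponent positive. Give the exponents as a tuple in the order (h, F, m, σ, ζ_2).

M: e_1·(1) + e_2·(1) + e_3·(1) + e_4·(1) + e_5·(2) = 0
L: e_1·(0) + e_2·(1) + e_3·(0) + e_4·(-1) + e_5·(0) = 0
T: e_1·(-3) + e_2·(-2) + e_3·(0) + e_4·(-2) + e_5·(1) = 0
Θ: e_1·(-1) + e_2·(0) + e_3·(0) + e_4·(0) + e_5·(-1) = 0
Solving this homogeneous linear system for the smallest-integer solution (first nonzero entry positive) gives (1, -1, 3, -1, -1).

(1, -1, 3, -1, -1)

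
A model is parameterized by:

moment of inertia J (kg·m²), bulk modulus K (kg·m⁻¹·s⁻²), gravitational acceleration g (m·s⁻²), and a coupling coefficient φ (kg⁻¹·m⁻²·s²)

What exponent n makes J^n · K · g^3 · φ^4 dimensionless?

3

Balance the M exponent: (1)·n from J, plus (1) + 3·(0) + 4·(-1) = -3 from the rest, must sum to zero.
n − 3 = 0, so n = 3.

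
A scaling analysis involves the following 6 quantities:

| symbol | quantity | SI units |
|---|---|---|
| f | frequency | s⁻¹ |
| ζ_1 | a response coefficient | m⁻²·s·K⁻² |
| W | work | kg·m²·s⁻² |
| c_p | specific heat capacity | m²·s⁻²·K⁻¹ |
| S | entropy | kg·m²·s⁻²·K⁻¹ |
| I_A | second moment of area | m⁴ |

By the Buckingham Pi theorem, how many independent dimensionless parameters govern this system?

There are 6 variables and 4 base dimensions (M, L, T, Θ).
The dimension matrix has rank 4.
Independent dimensionless groups: 6 − 4 = 2.

2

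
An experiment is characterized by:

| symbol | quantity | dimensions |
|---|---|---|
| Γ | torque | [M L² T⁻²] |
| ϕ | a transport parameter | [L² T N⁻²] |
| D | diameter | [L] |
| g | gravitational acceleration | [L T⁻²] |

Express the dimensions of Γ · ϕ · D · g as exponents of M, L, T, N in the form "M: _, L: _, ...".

Collect each base-dimension exponent across the product:
  M: (1) + (0) + (0) + (0) = 1
  L: (2) + (2) + (1) + (1) = 6
  T: (-2) + (1) + (0) + (-2) = -3
  N: (0) + (-2) + (0) + (0) = -2
So the dimensions are [M L⁶ T⁻³ N⁻²].

M: 1, L: 6, T: -3, N: -2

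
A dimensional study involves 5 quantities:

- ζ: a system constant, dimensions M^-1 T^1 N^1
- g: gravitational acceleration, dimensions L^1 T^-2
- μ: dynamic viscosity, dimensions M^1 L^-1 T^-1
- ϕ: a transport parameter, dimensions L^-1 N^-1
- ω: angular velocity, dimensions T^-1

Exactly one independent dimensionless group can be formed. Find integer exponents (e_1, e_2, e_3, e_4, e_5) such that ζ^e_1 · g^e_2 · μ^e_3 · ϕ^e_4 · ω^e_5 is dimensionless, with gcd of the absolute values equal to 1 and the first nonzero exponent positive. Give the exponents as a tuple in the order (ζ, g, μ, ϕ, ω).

(1, 2, 1, 1, -4)

M: e_1·(-1) + e_2·(0) + e_3·(1) + e_4·(0) + e_5·(0) = 0
L: e_1·(0) + e_2·(1) + e_3·(-1) + e_4·(-1) + e_5·(0) = 0
T: e_1·(1) + e_2·(-2) + e_3·(-1) + e_4·(0) + e_5·(-1) = 0
N: e_1·(1) + e_2·(0) + e_3·(0) + e_4·(-1) + e_5·(0) = 0
Solving this homogeneous linear system for the smallest-integer solution (first nonzero entry positive) gives (1, 2, 1, 1, -4).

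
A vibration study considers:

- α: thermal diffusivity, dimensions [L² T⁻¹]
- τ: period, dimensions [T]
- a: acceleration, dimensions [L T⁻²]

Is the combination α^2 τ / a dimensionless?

no

Sum the exponent of each base dimension across the product:
  L: 2·[α]_L + [τ]_L − [a]_L = 2·(2) + (0) − (1) = 3
  T: 2·[α]_T + [τ]_T − [a]_T = 2·(-1) + (1) − (-2) = 1
Net dimensions [L³ T] ≠ [1] — not dimensionless.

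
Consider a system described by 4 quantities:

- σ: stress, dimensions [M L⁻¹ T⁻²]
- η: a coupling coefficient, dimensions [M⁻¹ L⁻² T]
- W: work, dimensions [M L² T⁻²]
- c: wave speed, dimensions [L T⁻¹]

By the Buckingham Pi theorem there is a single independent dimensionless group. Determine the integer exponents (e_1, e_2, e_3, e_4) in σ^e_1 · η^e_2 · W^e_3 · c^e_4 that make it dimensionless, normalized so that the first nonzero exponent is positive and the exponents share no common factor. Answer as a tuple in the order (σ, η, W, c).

(1, -3, -4, 3)

M: e_1·(1) + e_2·(-1) + e_3·(1) + e_4·(0) = 0
L: e_1·(-1) + e_2·(-2) + e_3·(2) + e_4·(1) = 0
T: e_1·(-2) + e_2·(1) + e_3·(-2) + e_4·(-1) = 0
Solving this homogeneous linear system for the smallest-integer solution (first nonzero entry positive) gives (1, -3, -4, 3).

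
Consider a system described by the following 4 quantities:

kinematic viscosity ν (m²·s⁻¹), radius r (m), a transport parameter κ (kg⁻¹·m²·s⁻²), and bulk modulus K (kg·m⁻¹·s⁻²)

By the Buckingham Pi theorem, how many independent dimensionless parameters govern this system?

1

There are 4 variables and 3 base dimensions (M, L, T).
The dimension matrix has rank 3.
Independent dimensionless groups: 4 − 3 = 1.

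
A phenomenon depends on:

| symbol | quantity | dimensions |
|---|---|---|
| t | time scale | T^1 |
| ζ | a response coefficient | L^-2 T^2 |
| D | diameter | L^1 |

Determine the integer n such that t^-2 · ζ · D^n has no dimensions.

2

Balance the L exponent: (1)·n from D, plus −2·(0) + (-2) = -2 from the rest, must sum to zero.
n − 2 = 0, so n = 2.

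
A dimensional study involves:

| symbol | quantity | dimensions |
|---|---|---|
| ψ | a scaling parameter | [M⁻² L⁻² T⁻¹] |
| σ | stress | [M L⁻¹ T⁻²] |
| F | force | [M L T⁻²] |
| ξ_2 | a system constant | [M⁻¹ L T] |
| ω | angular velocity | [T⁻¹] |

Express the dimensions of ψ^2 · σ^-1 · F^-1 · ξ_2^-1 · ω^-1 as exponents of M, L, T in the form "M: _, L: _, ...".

M: -5, L: -5, T: 2

Collect each base-dimension exponent across the product:
  M: 2·(-2) − (1) − (1) − (-1) − (0) = -5
  L: 2·(-2) − (-1) − (1) − (1) − (0) = -5
  T: 2·(-1) − (-2) − (-2) − (1) − (-1) = 2
So the dimensions are [M⁻⁵ L⁻⁵ T²].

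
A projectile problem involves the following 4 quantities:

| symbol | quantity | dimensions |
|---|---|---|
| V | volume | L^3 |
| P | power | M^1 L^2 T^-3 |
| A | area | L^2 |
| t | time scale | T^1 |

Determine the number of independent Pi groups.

1

There are 4 variables and 3 base dimensions (M, L, T).
The dimension matrix has rank 3.
Independent dimensionless groups: 4 − 3 = 1.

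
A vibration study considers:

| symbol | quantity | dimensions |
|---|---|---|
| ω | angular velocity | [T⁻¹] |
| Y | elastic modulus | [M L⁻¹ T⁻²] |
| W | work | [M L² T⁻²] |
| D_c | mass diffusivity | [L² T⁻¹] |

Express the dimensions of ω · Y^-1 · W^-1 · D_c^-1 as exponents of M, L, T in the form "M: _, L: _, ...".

M: -2, L: -3, T: 4

Collect each base-dimension exponent across the product:
  M: (0) − (1) − (1) − (0) = -2
  L: (0) − (-1) − (2) − (2) = -3
  T: (-1) − (-2) − (-2) − (-1) = 4
So the dimensions are [M⁻² L⁻³ T⁴].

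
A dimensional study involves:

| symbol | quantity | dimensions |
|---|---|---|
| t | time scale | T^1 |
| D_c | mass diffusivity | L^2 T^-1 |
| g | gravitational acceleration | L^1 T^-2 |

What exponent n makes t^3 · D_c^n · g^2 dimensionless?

-1

Balance the L exponent: (2)·n from D_c, plus 3·(0) + 2·(1) = 2 from the rest, must sum to zero.
2n + 2 = 0, so n = -1.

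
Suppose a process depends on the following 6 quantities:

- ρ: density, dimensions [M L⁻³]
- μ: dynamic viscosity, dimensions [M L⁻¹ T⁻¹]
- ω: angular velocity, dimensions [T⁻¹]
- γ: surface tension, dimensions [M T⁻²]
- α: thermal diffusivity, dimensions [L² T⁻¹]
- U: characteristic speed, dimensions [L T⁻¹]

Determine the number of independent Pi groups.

There are 6 variables and 3 base dimensions (M, L, T).
The dimension matrix has rank 3.
Independent dimensionless groups: 6 − 3 = 3.

3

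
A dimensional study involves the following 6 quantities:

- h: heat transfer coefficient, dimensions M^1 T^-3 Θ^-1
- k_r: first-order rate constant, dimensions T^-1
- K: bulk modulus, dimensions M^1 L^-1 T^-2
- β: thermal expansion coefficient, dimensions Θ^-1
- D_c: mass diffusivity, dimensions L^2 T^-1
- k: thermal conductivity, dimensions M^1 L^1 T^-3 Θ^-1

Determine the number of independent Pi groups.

2

There are 6 variables and 4 base dimensions (M, L, T, Θ).
The dimension matrix has rank 4.
Independent dimensionless groups: 6 − 4 = 2.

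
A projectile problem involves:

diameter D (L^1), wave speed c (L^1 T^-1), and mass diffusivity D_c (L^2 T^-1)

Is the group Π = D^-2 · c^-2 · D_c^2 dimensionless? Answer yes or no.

Sum the exponent of each base dimension across the product:
  M: −2·[D]_M − 2·[c]_M + 2·[D_c]_M = −2·(0) − 2·(0) + 2·(0) = 0
  L: −2·[D]_L − 2·[c]_L + 2·[D_c]_L = −2·(1) − 2·(1) + 2·(2) = 0
  T: −2·[D]_T − 2·[c]_T + 2·[D_c]_T = −2·(0) − 2·(-1) + 2·(-1) = 0
All base exponents vanish — dimensionless.

yes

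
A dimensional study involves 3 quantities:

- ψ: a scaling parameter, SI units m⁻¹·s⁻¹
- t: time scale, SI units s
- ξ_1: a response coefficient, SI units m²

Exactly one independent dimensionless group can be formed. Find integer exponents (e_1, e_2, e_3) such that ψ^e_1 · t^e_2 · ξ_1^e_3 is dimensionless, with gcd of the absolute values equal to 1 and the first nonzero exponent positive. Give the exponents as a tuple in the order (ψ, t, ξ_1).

L: e_1·(-1) + e_2·(0) + e_3·(2) = 0
T: e_1·(-1) + e_2·(1) + e_3·(0) = 0
Solving this homogeneous linear system for the smallest-integer solution (first nonzero entry positive) gives (2, 2, 1).

(2, 2, 1)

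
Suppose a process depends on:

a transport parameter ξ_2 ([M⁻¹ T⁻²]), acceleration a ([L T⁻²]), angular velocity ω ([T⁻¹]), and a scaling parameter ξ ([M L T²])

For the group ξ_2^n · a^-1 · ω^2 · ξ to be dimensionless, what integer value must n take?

1

Balance the M exponent: (-1)·n from ξ_2, plus −(0) + 2·(0) + (1) = 1 from the rest, must sum to zero.
−n + 1 = 0, so n = 1.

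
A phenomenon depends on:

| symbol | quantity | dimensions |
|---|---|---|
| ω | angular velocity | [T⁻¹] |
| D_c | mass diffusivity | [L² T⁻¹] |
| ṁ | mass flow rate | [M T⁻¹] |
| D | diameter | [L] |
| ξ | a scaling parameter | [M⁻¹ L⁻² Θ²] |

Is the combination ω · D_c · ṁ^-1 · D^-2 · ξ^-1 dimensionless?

Sum the exponent of each base dimension across the product:
  M: [ω]_M + [D_c]_M − [ṁ]_M − 2·[D]_M − [ξ]_M = (0) + (0) − (1) − 2·(0) − (-1) = 0
  L: [ω]_L + [D_c]_L − [ṁ]_L − 2·[D]_L − [ξ]_L = (0) + (2) − (0) − 2·(1) − (-2) = 2
  T: [ω]_T + [D_c]_T − [ṁ]_T − 2·[D]_T − [ξ]_T = (-1) + (-1) − (-1) − 2·(0) − (0) = -1
  Θ: [ω]_Θ + [D_c]_Θ − [ṁ]_Θ − 2·[D]_Θ − [ξ]_Θ = (0) + (0) − (0) − 2·(0) − (2) = -2
Net dimensions [L² T⁻¹ Θ⁻²] ≠ [1] — not dimensionless.

no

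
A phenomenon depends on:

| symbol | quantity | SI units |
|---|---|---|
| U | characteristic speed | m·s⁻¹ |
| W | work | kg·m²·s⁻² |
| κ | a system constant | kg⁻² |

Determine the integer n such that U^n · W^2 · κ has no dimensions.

-4

Balance the L exponent: (1)·n from U, plus 2·(2) + (0) = 4 from the rest, must sum to zero.
n + 4 = 0, so n = -4.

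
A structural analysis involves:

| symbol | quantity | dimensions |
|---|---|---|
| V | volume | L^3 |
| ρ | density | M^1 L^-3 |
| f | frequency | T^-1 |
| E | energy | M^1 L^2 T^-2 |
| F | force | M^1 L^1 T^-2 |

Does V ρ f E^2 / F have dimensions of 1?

Sum the exponent of each base dimension across the product:
  M: [V]_M + [ρ]_M + [f]_M + 2·[E]_M − [F]_M = (0) + (1) + (0) + 2·(1) − (1) = 2
  L: [V]_L + [ρ]_L + [f]_L + 2·[E]_L − [F]_L = (3) + (-3) + (0) + 2·(2) − (1) = 3
  T: [V]_T + [ρ]_T + [f]_T + 2·[E]_T − [F]_T = (0) + (0) + (-1) + 2·(-2) − (-2) = -3
Net dimensions [M² L³ T⁻³] ≠ [1] — not dimensionless.

no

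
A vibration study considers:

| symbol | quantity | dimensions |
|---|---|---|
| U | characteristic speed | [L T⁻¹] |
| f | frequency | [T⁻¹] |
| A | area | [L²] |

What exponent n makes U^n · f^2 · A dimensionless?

Balance the L exponent: (1)·n from U, plus 2·(0) + (2) = 2 from the rest, must sum to zero.
n + 2 = 0, so n = -2.

-2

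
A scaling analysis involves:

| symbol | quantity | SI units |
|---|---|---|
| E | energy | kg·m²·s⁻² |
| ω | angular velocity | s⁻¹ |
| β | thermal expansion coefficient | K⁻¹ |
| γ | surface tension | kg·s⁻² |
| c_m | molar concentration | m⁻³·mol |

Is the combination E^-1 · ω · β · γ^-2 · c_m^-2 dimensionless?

Sum the exponent of each base dimension across the product:
  M: −[E]_M + [ω]_M + [β]_M − 2·[γ]_M − 2·[c_m]_M = −(1) + (0) + (0) − 2·(1) − 2·(0) = -3
  L: −[E]_L + [ω]_L + [β]_L − 2·[γ]_L − 2·[c_m]_L = −(2) + (0) + (0) − 2·(0) − 2·(-3) = 4
  T: −[E]_T + [ω]_T + [β]_T − 2·[γ]_T − 2·[c_m]_T = −(-2) + (-1) + (0) − 2·(-2) − 2·(0) = 5
  Θ: −[E]_Θ + [ω]_Θ + [β]_Θ − 2·[γ]_Θ − 2·[c_m]_Θ = −(0) + (0) + (-1) − 2·(0) − 2·(0) = -1
  N: −[E]_N + [ω]_N + [β]_N − 2·[γ]_N − 2·[c_m]_N = −(0) + (0) + (0) − 2·(0) − 2·(1) = -2
Net dimensions [M⁻³ L⁴ T⁵ Θ⁻¹ N⁻²] ≠ [1] — not dimensionless.

no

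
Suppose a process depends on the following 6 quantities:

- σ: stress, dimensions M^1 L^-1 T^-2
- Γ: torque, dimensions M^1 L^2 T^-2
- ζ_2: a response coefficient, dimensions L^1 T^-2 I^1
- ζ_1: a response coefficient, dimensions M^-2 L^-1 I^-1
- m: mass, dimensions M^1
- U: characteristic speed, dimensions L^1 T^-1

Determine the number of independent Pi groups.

2

There are 6 variables and 4 base dimensions (M, L, T, I).
The dimension matrix has rank 4.
Independent dimensionless groups: 6 − 4 = 2.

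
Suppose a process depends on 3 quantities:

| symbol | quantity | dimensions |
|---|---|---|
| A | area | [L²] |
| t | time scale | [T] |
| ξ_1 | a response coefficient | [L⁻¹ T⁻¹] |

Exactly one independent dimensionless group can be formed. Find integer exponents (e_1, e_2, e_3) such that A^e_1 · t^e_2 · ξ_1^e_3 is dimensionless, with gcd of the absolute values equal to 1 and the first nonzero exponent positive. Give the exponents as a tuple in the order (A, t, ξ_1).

(1, 2, 2)

L: e_1·(2) + e_2·(0) + e_3·(-1) = 0
T: e_1·(0) + e_2·(1) + e_3·(-1) = 0
Solving this homogeneous linear system for the smallest-integer solution (first nonzero entry positive) gives (1, 2, 2).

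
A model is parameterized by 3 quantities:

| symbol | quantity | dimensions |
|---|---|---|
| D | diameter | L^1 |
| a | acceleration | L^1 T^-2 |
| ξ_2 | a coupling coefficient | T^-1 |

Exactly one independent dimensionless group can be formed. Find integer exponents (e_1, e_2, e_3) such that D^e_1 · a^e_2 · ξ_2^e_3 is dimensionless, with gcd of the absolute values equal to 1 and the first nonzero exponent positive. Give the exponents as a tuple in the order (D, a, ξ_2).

L: e_1·(1) + e_2·(1) + e_3·(0) = 0
T: e_1·(0) + e_2·(-2) + e_3·(-1) = 0
Solving this homogeneous linear system for the smallest-integer solution (first nonzero entry positive) gives (1, -1, 2).

(1, -1, 2)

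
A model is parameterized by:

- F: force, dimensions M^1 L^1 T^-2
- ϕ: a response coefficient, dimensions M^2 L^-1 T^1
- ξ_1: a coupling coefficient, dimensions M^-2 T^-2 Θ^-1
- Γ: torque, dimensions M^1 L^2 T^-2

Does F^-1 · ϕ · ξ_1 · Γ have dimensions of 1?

no

Sum the exponent of each base dimension across the product:
  M: −[F]_M + [ϕ]_M + [ξ_1]_M + [Γ]_M = −(1) + (2) + (-2) + (1) = 0
  L: −[F]_L + [ϕ]_L + [ξ_1]_L + [Γ]_L = −(1) + (-1) + (0) + (2) = 0
  T: −[F]_T + [ϕ]_T + [ξ_1]_T + [Γ]_T = −(-2) + (1) + (-2) + (-2) = -1
  Θ: −[F]_Θ + [ϕ]_Θ + [ξ_1]_Θ + [Γ]_Θ = −(0) + (0) + (-1) + (0) = -1
Net dimensions [T⁻¹ Θ⁻¹] ≠ [1] — not dimensionless.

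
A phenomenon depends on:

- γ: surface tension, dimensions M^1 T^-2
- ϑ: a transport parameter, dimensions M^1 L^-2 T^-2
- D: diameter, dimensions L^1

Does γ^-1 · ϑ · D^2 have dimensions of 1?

Sum the exponent of each base dimension across the product:
  M: −[γ]_M + [ϑ]_M + 2·[D]_M = −(1) + (1) + 2·(0) = 0
  L: −[γ]_L + [ϑ]_L + 2·[D]_L = −(0) + (-2) + 2·(1) = 0
  T: −[γ]_T + [ϑ]_T + 2·[D]_T = −(-2) + (-2) + 2·(0) = 0
All base exponents vanish — dimensionless.

yes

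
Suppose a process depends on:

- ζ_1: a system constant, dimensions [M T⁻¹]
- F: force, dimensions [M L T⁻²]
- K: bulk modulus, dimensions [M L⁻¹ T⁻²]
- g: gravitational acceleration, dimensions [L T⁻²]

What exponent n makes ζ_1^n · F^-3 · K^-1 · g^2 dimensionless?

Balance the M exponent: (1)·n from ζ_1, plus −3·(1) − (1) + 2·(0) = -4 from the rest, must sum to zero.
n − 4 = 0, so n = 4.

4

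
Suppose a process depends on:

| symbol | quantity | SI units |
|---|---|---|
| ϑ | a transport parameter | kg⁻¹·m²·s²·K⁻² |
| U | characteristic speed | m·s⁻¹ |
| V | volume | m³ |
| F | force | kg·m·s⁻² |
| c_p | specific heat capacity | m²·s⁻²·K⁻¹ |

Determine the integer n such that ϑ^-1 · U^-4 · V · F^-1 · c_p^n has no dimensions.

2

Balance the L exponent: (2)·n from c_p, plus −(2) − 4·(1) + (3) − (1) = -4 from the rest, must sum to zero.
2n − 4 = 0, so n = 2.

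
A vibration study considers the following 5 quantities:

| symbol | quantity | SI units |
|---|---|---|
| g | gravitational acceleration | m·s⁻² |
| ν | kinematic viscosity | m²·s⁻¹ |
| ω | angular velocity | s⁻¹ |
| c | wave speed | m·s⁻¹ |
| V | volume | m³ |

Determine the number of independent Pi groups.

There are 5 variables and 2 base dimensions (L, T).
The dimension matrix has rank 2.
Independent dimensionless groups: 5 − 2 = 3.

3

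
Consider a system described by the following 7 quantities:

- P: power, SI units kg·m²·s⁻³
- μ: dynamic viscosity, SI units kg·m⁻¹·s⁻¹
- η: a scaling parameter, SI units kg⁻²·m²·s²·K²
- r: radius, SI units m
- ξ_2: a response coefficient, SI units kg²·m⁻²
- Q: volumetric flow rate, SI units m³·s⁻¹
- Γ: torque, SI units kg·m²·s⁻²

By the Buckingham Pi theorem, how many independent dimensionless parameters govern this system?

There are 7 variables and 4 base dimensions (M, L, T, Θ).
The dimension matrix has rank 4.
Independent dimensionless groups: 7 − 4 = 3.

3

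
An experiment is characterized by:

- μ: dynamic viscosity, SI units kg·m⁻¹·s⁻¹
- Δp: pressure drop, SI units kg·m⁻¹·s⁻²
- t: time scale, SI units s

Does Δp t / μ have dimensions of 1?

yes

Sum the exponent of each base dimension across the product:
  M: −[μ]_M + [Δp]_M + [t]_M = −(1) + (1) + (0) = 0
  L: −[μ]_L + [Δp]_L + [t]_L = −(-1) + (-1) + (0) = 0
  T: −[μ]_T + [Δp]_T + [t]_T = −(-1) + (-2) + (1) = 0
All base exponents vanish — dimensionless.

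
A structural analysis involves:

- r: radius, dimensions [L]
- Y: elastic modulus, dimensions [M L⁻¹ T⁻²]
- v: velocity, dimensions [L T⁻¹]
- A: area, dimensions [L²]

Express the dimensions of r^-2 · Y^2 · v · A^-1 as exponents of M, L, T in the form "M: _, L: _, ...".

Collect each base-dimension exponent across the product:
  M: −2·(0) + 2·(1) + (0) − (0) = 2
  L: −2·(1) + 2·(-1) + (1) − (2) = -5
  T: −2·(0) + 2·(-2) + (-1) − (0) = -5
So the dimensions are [M² L⁻⁵ T⁻⁵].

M: 2, L: -5, T: -5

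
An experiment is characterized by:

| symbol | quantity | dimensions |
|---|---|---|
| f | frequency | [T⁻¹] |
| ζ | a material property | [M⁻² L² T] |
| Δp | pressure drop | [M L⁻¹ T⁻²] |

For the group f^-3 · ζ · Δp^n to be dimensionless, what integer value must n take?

2

Balance the M exponent: (1)·n from Δp, plus −3·(0) + (-2) = -2 from the rest, must sum to zero.
n − 2 = 0, so n = 2.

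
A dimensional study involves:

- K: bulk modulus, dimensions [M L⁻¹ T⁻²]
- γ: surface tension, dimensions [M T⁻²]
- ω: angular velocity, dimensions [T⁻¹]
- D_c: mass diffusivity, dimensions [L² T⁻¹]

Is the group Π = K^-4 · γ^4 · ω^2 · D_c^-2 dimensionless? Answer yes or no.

yes

Sum the exponent of each base dimension across the product:
  M: −4·[K]_M + 4·[γ]_M + 2·[ω]_M − 2·[D_c]_M = −4·(1) + 4·(1) + 2·(0) − 2·(0) = 0
  L: −4·[K]_L + 4·[γ]_L + 2·[ω]_L − 2·[D_c]_L = −4·(-1) + 4·(0) + 2·(0) − 2·(2) = 0
  T: −4·[K]_T + 4·[γ]_T + 2·[ω]_T − 2·[D_c]_T = −4·(-2) + 4·(-2) + 2·(-1) − 2·(-1) = 0
All base exponents vanish — dimensionless.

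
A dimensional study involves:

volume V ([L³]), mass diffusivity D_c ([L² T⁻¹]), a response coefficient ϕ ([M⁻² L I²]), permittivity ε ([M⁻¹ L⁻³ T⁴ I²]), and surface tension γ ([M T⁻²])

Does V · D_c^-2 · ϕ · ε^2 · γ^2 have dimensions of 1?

no

Sum the exponent of each base dimension across the product:
  M: [V]_M − 2·[D_c]_M + [ϕ]_M + 2·[ε]_M + 2·[γ]_M = (0) − 2·(0) + (-2) + 2·(-1) + 2·(1) = -2
  L: [V]_L − 2·[D_c]_L + [ϕ]_L + 2·[ε]_L + 2·[γ]_L = (3) − 2·(2) + (1) + 2·(-3) + 2·(0) = -6
  T: [V]_T − 2·[D_c]_T + [ϕ]_T + 2·[ε]_T + 2·[γ]_T = (0) − 2·(-1) + (0) + 2·(4) + 2·(-2) = 6
  I: [V]_I − 2·[D_c]_I + [ϕ]_I + 2·[ε]_I + 2·[γ]_I = (0) − 2·(0) + (2) + 2·(2) + 2·(0) = 6
Net dimensions [M⁻² L⁻⁶ T⁶ I⁶] ≠ [1] — not dimensionless.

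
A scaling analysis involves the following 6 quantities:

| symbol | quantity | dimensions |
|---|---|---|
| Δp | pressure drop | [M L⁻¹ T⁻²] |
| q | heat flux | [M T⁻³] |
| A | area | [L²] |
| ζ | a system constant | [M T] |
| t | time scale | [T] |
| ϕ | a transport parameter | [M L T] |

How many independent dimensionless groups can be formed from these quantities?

There are 6 variables and 3 base dimensions (M, L, T).
The dimension matrix has rank 3.
Independent dimensionless groups: 6 − 3 = 3.

3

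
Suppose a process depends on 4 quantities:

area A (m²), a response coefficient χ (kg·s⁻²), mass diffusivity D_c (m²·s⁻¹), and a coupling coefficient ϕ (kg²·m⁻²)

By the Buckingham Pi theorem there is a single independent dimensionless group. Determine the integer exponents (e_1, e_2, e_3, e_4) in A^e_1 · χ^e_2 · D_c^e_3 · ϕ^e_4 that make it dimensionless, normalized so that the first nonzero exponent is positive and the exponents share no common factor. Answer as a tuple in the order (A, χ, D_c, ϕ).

M: e_1·(0) + e_2·(1) + e_3·(0) + e_4·(2) = 0
L: e_1·(2) + e_2·(0) + e_3·(2) + e_4·(-2) = 0
T: e_1·(0) + e_2·(-2) + e_3·(-1) + e_4·(0) = 0
Solving this homogeneous linear system for the smallest-integer solution (first nonzero entry positive) gives (3, 2, -4, -1).

(3, 2, -4, -1)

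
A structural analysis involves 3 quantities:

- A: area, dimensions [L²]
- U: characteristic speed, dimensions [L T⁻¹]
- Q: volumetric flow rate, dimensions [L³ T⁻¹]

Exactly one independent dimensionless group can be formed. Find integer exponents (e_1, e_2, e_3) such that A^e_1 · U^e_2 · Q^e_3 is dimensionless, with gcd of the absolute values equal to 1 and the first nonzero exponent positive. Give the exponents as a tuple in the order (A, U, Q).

(1, 1, -1)

L: e_1·(2) + e_2·(1) + e_3·(3) = 0
T: e_1·(0) + e_2·(-1) + e_3·(-1) = 0
Solving this homogeneous linear system for the smallest-integer solution (first nonzero entry positive) gives (1, 1, -1).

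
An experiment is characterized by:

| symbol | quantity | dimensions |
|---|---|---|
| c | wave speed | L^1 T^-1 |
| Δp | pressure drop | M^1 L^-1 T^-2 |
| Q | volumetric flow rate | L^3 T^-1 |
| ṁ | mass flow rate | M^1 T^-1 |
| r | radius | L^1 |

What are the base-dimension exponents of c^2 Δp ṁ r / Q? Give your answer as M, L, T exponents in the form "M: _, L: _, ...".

M: 2, L: -1, T: -4

Collect each base-dimension exponent across the product:
  M: 2·(0) + (1) − (0) + (1) + (0) = 2
  L: 2·(1) + (-1) − (3) + (0) + (1) = -1
  T: 2·(-1) + (-2) − (-1) + (-1) + (0) = -4
So the dimensions are [M² L⁻¹ T⁻⁴].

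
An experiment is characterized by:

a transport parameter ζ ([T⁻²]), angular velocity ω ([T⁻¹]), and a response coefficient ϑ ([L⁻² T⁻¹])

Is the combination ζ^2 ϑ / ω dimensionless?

Sum the exponent of each base dimension across the product:
  L: 2·[ζ]_L − [ω]_L + [ϑ]_L = 2·(0) − (0) + (-2) = -2
  T: 2·[ζ]_T − [ω]_T + [ϑ]_T = 2·(-2) − (-1) + (-1) = -4
Net dimensions [L⁻² T⁻⁴] ≠ [1] — not dimensionless.

no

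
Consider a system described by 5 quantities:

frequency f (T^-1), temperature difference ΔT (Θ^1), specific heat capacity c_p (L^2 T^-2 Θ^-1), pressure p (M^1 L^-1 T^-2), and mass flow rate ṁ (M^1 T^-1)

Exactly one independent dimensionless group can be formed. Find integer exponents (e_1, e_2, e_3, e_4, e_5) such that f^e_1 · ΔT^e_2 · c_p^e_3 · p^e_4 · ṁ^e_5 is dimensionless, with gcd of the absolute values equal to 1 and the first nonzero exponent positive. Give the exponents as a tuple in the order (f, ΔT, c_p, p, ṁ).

M: e_1·(0) + e_2·(0) + e_3·(0) + e_4·(1) + e_5·(1) = 0
L: e_1·(0) + e_2·(0) + e_3·(2) + e_4·(-1) + e_5·(0) = 0
T: e_1·(-1) + e_2·(0) + e_3·(-2) + e_4·(-2) + e_5·(-1) = 0
Θ: e_1·(0) + e_2·(1) + e_3·(-1) + e_4·(0) + e_5·(0) = 0
Solving this homogeneous linear system for the smallest-integer solution (first nonzero entry positive) gives (4, -1, -1, -2, 2).

(4, -1, -1, -2, 2)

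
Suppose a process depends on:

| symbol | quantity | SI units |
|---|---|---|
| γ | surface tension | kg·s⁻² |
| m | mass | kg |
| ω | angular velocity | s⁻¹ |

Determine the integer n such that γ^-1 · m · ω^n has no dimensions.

Balance the T exponent: (-1)·n from ω, plus −(-2) + (0) = 2 from the rest, must sum to zero.
−n + 2 = 0, so n = 2.

2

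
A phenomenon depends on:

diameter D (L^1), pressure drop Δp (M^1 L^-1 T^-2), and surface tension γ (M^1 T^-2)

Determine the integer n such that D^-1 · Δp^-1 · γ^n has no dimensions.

Balance the M exponent: (1)·n from γ, plus −(0) − (1) = -1 from the rest, must sum to zero.
n − 1 = 0, so n = 1.

1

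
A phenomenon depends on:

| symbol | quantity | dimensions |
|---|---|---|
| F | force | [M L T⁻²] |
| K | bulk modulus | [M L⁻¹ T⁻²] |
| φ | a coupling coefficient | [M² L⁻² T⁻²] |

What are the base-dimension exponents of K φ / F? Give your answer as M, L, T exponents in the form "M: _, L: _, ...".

Collect each base-dimension exponent across the product:
  M: −(1) + (1) + (2) = 2
  L: −(1) + (-1) + (-2) = -4
  T: −(-2) + (-2) + (-2) = -2
So the dimensions are [M² L⁻⁴ T⁻²].

M: 2, L: -4, T: -2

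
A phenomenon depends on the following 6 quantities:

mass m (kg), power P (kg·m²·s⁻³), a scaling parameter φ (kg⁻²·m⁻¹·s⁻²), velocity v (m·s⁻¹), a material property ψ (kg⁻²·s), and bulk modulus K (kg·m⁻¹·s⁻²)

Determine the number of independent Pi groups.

3

There are 6 variables and 3 base dimensions (M, L, T).
The dimension matrix has rank 3.
Independent dimensionless groups: 6 − 3 = 3.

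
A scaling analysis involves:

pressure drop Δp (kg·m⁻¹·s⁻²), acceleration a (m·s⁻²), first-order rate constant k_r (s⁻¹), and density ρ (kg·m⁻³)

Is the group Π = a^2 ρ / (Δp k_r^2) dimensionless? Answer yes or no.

yes

Sum the exponent of each base dimension across the product:
  M: −[Δp]_M + 2·[a]_M − 2·[k_r]_M + [ρ]_M = −(1) + 2·(0) − 2·(0) + (1) = 0
  L: −[Δp]_L + 2·[a]_L − 2·[k_r]_L + [ρ]_L = −(-1) + 2·(1) − 2·(0) + (-3) = 0
  T: −[Δp]_T + 2·[a]_T − 2·[k_r]_T + [ρ]_T = −(-2) + 2·(-2) − 2·(-1) + (0) = 0
All base exponents vanish — dimensionless.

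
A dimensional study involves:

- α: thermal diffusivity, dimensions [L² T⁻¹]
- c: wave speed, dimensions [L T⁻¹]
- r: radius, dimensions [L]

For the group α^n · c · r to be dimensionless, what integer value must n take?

Balance the L exponent: (2)·n from α, plus (1) + (1) = 2 from the rest, must sum to zero.
2n + 2 = 0, so n = -1.

-1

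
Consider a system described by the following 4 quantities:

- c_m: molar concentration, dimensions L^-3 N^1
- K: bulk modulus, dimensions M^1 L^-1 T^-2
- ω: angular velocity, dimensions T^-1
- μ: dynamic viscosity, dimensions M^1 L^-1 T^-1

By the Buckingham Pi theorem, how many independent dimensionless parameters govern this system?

There are 4 variables and 4 base dimensions (M, L, T, N).
The dimension matrix has rank 3 (less than 4: the dimension vectors are linearly dependent).
Independent dimensionless groups: 4 − 3 = 1.

1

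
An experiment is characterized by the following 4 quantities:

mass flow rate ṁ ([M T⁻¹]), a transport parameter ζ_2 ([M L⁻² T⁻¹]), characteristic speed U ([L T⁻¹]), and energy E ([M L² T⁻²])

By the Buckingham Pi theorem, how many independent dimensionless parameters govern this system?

1

There are 4 variables and 3 base dimensions (M, L, T).
The dimension matrix has rank 3.
Independent dimensionless groups: 4 − 3 = 1.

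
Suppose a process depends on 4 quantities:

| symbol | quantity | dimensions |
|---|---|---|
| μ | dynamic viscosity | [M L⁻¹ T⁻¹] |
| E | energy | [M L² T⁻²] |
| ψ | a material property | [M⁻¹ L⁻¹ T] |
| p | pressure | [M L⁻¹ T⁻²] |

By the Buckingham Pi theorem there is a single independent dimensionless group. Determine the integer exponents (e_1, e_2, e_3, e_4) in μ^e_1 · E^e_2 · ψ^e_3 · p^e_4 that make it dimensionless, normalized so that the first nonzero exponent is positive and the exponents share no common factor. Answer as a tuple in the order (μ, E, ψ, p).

(3, 2, 3, -2)

M: e_1·(1) + e_2·(1) + e_3·(-1) + e_4·(1) = 0
L: e_1·(-1) + e_2·(2) + e_3·(-1) + e_4·(-1) = 0
T: e_1·(-1) + e_2·(-2) + e_3·(1) + e_4·(-2) = 0
Solving this homogeneous linear system for the smallest-integer solution (first nonzero entry positive) gives (3, 2, 3, -2).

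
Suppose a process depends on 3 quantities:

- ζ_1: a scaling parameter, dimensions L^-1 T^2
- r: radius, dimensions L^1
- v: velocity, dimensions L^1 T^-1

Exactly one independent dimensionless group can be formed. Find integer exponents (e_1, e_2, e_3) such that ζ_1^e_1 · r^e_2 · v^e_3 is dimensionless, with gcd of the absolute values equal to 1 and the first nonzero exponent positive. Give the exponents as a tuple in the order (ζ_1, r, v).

L: e_1·(-1) + e_2·(1) + e_3·(1) = 0
T: e_1·(2) + e_2·(0) + e_3·(-1) = 0
Solving this homogeneous linear system for the smallest-integer solution (first nonzero entry positive) gives (1, -1, 2).

(1, -1, 2)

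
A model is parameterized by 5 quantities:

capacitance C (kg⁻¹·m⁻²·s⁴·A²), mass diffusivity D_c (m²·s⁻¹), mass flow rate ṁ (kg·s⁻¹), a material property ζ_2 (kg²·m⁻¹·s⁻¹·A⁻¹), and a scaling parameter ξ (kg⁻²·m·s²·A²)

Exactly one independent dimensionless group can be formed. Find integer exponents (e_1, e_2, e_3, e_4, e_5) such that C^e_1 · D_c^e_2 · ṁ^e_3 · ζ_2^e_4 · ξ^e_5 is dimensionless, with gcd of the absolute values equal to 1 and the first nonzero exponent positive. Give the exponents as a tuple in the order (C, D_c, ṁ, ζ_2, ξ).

M: e_1·(-1) + e_2·(0) + e_3·(1) + e_4·(2) + e_5·(-2) = 0
L: e_1·(-2) + e_2·(2) + e_3·(0) + e_4·(-1) + e_5·(1) = 0
T: e_1·(4) + e_2·(-1) + e_3·(-1) + e_4·(-1) + e_5·(2) = 0
I: e_1·(2) + e_2·(0) + e_3·(0) + e_4·(-1) + e_5·(2) = 0
Solving this homogeneous linear system for the smallest-integer solution (first nonzero entry positive) gives (1, 1, 1, -2, -2).

(1, 1, 1, -2, -2)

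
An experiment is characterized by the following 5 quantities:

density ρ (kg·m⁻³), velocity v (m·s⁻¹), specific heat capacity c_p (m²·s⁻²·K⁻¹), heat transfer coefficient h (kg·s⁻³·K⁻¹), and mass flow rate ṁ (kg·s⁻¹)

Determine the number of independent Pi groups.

1

There are 5 variables and 4 base dimensions (M, L, T, Θ).
The dimension matrix has rank 4.
Independent dimensionless groups: 5 − 4 = 1.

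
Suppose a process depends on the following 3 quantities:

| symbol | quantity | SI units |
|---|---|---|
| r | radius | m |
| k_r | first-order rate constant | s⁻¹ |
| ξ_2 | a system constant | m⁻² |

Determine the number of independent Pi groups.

1

There are 3 variables and 2 base dimensions (L, T).
The dimension matrix has rank 2.
Independent dimensionless groups: 3 − 2 = 1.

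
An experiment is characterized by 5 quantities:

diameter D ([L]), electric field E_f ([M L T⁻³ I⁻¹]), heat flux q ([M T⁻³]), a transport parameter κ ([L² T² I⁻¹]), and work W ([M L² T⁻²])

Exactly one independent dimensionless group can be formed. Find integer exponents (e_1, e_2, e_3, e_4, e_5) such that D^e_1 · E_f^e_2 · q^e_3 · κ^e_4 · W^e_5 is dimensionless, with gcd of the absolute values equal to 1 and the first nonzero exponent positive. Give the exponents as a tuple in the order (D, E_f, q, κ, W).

M: e_1·(0) + e_2·(1) + e_3·(1) + e_4·(0) + e_5·(1) = 0
L: e_1·(1) + e_2·(1) + e_3·(0) + e_4·(2) + e_5·(2) = 0
T: e_1·(0) + e_2·(-3) + e_3·(-3) + e_4·(2) + e_5·(-2) = 0
I: e_1·(0) + e_2·(-1) + e_3·(0) + e_4·(-1) + e_5·(0) = 0
Solving this homogeneous linear system for the smallest-integer solution (first nonzero entry positive) gives (3, -1, 3, 1, -2).

(3, -1, 3, 1, -2)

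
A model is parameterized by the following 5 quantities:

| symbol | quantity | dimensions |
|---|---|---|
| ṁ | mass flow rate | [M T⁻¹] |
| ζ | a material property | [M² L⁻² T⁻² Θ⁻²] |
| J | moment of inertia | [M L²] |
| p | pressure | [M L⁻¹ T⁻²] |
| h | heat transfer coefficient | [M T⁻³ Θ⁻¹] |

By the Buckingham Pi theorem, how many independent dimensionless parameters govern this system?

1

There are 5 variables and 4 base dimensions (M, L, T, Θ).
The dimension matrix has rank 4.
Independent dimensionless groups: 5 − 4 = 1.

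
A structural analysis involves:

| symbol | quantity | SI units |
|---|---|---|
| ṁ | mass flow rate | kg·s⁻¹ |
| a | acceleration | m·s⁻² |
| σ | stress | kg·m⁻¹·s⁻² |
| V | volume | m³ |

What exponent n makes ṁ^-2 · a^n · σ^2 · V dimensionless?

-1

Balance the L exponent: (1)·n from a, plus −2·(0) + 2·(-1) + (3) = 1 from the rest, must sum to zero.
n + 1 = 0, so n = -1.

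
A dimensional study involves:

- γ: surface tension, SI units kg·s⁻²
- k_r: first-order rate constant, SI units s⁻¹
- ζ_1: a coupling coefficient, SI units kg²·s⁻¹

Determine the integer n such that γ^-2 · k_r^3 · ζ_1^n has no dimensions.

1

Balance the M exponent: (2)·n from ζ_1, plus −2·(1) + 3·(0) = -2 from the rest, must sum to zero.
2n − 2 = 0, so n = 1.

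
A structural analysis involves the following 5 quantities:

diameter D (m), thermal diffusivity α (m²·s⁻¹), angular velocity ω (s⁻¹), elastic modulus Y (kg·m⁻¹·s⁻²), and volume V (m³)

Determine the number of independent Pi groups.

2

There are 5 variables and 3 base dimensions (M, L, T).
The dimension matrix has rank 3.
Independent dimensionless groups: 5 − 3 = 2.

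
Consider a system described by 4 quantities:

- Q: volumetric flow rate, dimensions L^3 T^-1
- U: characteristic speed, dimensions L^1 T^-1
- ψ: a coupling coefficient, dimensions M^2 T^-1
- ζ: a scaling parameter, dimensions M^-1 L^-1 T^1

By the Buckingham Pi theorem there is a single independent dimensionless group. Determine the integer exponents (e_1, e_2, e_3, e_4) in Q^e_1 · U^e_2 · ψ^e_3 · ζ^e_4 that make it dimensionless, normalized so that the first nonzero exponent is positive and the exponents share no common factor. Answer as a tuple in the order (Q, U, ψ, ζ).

M: e_1·(0) + e_2·(0) + e_3·(2) + e_4·(-1) = 0
L: e_1·(3) + e_2·(1) + e_3·(0) + e_4·(-1) = 0
T: e_1·(-1) + e_2·(-1) + e_3·(-1) + e_4·(1) = 0
Solving this homogeneous linear system for the smallest-integer solution (first nonzero entry positive) gives (1, 1, 2, 4).

(1, 1, 2, 4)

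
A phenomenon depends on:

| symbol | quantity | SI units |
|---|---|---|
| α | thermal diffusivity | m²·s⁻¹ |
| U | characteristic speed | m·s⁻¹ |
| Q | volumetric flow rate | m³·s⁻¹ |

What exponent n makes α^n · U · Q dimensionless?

-2

Balance the L exponent: (2)·n from α, plus (1) + (3) = 4 from the rest, must sum to zero.
2n + 4 = 0, so n = -2.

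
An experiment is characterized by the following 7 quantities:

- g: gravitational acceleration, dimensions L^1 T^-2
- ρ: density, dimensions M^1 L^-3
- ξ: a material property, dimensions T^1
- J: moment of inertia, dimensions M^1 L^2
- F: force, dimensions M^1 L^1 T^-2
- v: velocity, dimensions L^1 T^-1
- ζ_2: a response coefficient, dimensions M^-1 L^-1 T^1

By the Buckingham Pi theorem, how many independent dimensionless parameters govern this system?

There are 7 variables and 3 base dimensions (M, L, T).
The dimension matrix has rank 3.
Independent dimensionless groups: 7 − 3 = 4.

4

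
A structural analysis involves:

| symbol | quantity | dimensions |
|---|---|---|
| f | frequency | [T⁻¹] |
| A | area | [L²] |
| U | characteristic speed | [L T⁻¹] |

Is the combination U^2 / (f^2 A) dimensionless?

yes

Sum the exponent of each base dimension across the product:
  M: −2·[f]_M − [A]_M + 2·[U]_M = −2·(0) − (0) + 2·(0) = 0
  L: −2·[f]_L − [A]_L + 2·[U]_L = −2·(0) − (2) + 2·(1) = 0
  T: −2·[f]_T − [A]_T + 2·[U]_T = −2·(-1) − (0) + 2·(-1) = 0
All base exponents vanish — dimensionless.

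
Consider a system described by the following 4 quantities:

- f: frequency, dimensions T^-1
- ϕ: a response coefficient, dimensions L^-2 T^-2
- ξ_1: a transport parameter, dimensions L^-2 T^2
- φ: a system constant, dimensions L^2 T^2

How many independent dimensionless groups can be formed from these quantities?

2

There are 4 variables and 2 base dimensions (L, T).
The dimension matrix has rank 2.
Independent dimensionless groups: 4 − 2 = 2.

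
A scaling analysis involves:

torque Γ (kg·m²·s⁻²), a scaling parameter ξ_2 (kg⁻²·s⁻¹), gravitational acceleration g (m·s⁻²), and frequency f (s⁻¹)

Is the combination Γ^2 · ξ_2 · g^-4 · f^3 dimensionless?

yes

Sum the exponent of each base dimension across the product:
  M: 2·[Γ]_M + [ξ_2]_M − 4·[g]_M + 3·[f]_M = 2·(1) + (-2) − 4·(0) + 3·(0) = 0
  L: 2·[Γ]_L + [ξ_2]_L − 4·[g]_L + 3·[f]_L = 2·(2) + (0) − 4·(1) + 3·(0) = 0
  T: 2·[Γ]_T + [ξ_2]_T − 4·[g]_T + 3·[f]_T = 2·(-2) + (-1) − 4·(-2) + 3·(-1) = 0
All base exponents vanish — dimensionless.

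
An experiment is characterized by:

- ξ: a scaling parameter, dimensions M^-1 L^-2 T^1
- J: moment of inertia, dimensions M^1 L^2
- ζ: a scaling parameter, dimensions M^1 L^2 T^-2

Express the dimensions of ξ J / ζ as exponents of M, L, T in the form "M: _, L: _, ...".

Collect each base-dimension exponent across the product:
  M: (-1) + (1) − (1) = -1
  L: (-2) + (2) − (2) = -2
  T: (1) + (0) − (-2) = 3
So the dimensions are [M⁻¹ L⁻² T³].

M: -1, L: -2, T: 3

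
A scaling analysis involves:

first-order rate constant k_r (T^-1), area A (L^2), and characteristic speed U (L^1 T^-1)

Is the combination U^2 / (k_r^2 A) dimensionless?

Sum the exponent of each base dimension across the product:
  M: −2·[k_r]_M − [A]_M + 2·[U]_M = −2·(0) − (0) + 2·(0) = 0
  L: −2·[k_r]_L − [A]_L + 2·[U]_L = −2·(0) − (2) + 2·(1) = 0
  T: −2·[k_r]_T − [A]_T + 2·[U]_T = −2·(-1) − (0) + 2·(-1) = 0
All base exponents vanish — dimensionless.

yes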